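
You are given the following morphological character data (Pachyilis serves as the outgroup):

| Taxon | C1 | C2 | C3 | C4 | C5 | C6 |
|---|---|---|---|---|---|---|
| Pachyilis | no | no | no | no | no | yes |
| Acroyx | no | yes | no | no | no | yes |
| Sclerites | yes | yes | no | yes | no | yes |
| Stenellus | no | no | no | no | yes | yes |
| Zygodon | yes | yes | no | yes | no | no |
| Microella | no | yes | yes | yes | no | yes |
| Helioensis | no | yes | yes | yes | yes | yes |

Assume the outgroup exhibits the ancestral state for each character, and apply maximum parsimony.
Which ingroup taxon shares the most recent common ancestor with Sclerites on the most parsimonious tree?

Zygodon

Character polarity is set by the outgroup: the derived state is whichever differs from the outgroup's state, so for C6 the derived state is 'no', and for the remaining characters it is 'yes'.
Only Sclerites and Zygodon show the derived state 'yes' for C1, supporting them as a clade.
C2 (derived state 'yes') is shared by Acroyx, Helioensis, Microella, Sclerites, and Zygodon — a synapomorphy uniting that clade.
Only Helioensis and Microella show the derived state 'yes' for C3, supporting them as a clade.
Only Helioensis, Microella, Sclerites, and Zygodon show the derived state 'yes' for C4, supporting them as a clade.
C5 (state 'yes') occurs in Helioensis and Stenellus but conflicts with the nesting implied by the other characters — most parsimoniously interpreted as homoplasy.
C6: derived state 'no' in Zygodon only — an autapomorphy, so it tells us nothing about relationships among taxa.
Most parsimonious ingroup topology: ((Acroyx,((Sclerites,Zygodon),(Microella,Helioensis))),Stenellus).
Sclerites and Zygodon form a cherry on this tree, so they are sister taxa.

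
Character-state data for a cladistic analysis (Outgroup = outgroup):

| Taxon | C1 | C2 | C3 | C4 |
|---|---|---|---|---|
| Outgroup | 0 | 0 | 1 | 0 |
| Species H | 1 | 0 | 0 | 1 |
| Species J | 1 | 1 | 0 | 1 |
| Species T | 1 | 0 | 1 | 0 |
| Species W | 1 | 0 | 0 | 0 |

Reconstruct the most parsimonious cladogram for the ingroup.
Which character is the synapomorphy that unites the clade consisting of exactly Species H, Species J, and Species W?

Character polarity is set by the outgroup: the derived state is whichever differs from the outgroup's state, so for C3 the derived state is '0', and for the remaining characters it is '1'.
All ingroup taxa share the derived state '1' for C1; it defines the ingroup but does not resolve relationships within it.
C2 (derived state '1') is unique to Species J (autapomorphy; uninformative for grouping).
Only Species H, Species J, and Species W show the derived state '0' for C3, supporting them as a clade.
C4 (derived state '1') is shared by Species H and Species J — a synapomorphy uniting that clade.
Most parsimonious ingroup topology: (((Species H,Species J),Species W),Species T).
The clade {Species H, Species J, Species W} is supported by C3: its derived state '0' occurs in exactly those taxa and in no other taxon (including the outgroup).

C3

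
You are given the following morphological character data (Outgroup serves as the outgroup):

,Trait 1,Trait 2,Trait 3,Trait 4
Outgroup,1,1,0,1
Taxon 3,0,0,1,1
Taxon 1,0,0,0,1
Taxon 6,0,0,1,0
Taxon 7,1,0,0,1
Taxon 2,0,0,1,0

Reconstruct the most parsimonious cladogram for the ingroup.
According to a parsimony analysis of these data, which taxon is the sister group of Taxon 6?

Taxon 2

Character polarity is set by the outgroup: the derived state is whichever differs from the outgroup's state, so for Trait 1, Trait 2, Trait 4 the derived state is '0', and for the remaining characters it is '1'.
Trait 1 (derived state '0') is shared by Taxon 1, Taxon 2, Taxon 3, and Taxon 6 — a synapomorphy uniting that clade.
Trait 2 (derived state '0') is shared by all ingroup taxa — unites the whole ingroup.
Only Taxon 2, Taxon 3, and Taxon 6 show the derived state '1' for Trait 3, supporting them as a clade.
Trait 4: derived state '0' in Taxon 2 and Taxon 6 only — synapomorphy for {Taxon 2, Taxon 6}.
Most parsimonious ingroup topology: (((Taxon 3,(Taxon 6,Taxon 2)),Taxon 1),Taxon 7).
Taxon 6 and Taxon 2 form a cherry on this tree, so they are sister taxa.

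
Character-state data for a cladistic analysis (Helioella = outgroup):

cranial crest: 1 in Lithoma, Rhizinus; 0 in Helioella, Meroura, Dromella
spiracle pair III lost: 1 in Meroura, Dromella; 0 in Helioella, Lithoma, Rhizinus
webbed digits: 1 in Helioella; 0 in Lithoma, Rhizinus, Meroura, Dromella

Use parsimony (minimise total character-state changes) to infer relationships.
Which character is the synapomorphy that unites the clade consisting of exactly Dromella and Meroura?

spiracle pair III lost

Character polarity is set by the outgroup: the derived state is whichever differs from the outgroup's state, so for webbed digits the derived state is '0', and for the remaining characters it is '1'.
cranial crest: derived state '1' in Lithoma and Rhizinus only — synapomorphy for {Lithoma, Rhizinus}.
spiracle pair III lost (derived state '1') is shared by Dromella and Meroura — a synapomorphy uniting that clade.
webbed digits (derived state '0') is shared by all ingroup taxa — unites the whole ingroup.
Most parsimonious ingroup topology: ((Lithoma,Rhizinus),(Meroura,Dromella)).
The clade {Dromella, Meroura} is supported by spiracle pair III lost: its derived state '1' occurs in exactly those taxa and in no other taxon (including the outgroup).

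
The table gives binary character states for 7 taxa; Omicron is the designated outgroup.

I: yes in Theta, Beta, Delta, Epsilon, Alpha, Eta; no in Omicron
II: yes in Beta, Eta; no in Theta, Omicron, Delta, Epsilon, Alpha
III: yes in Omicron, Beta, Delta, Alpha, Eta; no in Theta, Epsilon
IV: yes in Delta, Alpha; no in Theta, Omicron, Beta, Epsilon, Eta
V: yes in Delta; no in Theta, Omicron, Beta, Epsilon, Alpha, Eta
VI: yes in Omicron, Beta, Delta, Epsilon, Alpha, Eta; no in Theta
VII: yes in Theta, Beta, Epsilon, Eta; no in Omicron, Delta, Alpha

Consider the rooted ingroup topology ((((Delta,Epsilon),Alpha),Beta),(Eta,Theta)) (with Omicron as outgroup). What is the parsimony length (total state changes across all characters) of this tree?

Map each character onto ((((Delta,Epsilon),Alpha),Beta),(Eta,Theta)) (rooted by Omicron) and count the minimum state changes it requires (Fitch parsimony):
I: 1; II: 2; III: 2; IV: 2; V: 1; VI: 1; VII: 3.
Total tree length = 12.

12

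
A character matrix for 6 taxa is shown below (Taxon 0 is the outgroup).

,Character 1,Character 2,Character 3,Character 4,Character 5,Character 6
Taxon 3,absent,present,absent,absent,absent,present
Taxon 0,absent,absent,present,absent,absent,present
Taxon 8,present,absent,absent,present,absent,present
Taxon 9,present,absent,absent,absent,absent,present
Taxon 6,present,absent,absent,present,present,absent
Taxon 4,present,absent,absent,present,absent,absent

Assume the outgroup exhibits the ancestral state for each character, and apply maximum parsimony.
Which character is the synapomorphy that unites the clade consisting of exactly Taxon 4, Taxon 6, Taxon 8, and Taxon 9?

Character polarity is set by the outgroup: the derived state is whichever differs from the outgroup's state, so for Character 3, Character 6 the derived state is 'absent', and for the remaining characters it is 'present'.
Only Taxon 4, Taxon 6, Taxon 8, and Taxon 9 show the derived state 'present' for Character 1, supporting them as a clade.
Character 2: derived state 'present' in Taxon 3 only — an autapomorphy, so it tells us nothing about relationships among taxa.
All ingroup taxa share the derived state 'absent' for Character 3; it defines the ingroup but does not resolve relationships within it.
Character 4 (derived state 'present') is shared by Taxon 4, Taxon 6, and Taxon 8 — a synapomorphy uniting that clade.
Character 5 (derived state 'present') is unique to Taxon 6 (autapomorphy; uninformative for grouping).
Only Taxon 4 and Taxon 6 show the derived state 'absent' for Character 6, supporting them as a clade.
Most parsimonious ingroup topology: ((Taxon 9,((Taxon 6,Taxon 4),Taxon 8)),Taxon 3).
The clade {Taxon 4, Taxon 6, Taxon 8, Taxon 9} is supported by Character 1: its derived state 'present' occurs in exactly those taxa and in no other taxon (including the outgroup).

Character 1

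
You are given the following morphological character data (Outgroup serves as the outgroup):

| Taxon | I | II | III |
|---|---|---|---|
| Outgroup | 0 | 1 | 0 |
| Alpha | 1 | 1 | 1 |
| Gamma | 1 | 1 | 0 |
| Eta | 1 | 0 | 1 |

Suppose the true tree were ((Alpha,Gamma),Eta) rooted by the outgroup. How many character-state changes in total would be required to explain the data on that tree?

Map each character onto ((Alpha,Gamma),Eta) (rooted by Outgroup) and count the minimum state changes it requires (Fitch parsimony):
I: 1; II: 1; III: 2.
Total tree length = 4.

4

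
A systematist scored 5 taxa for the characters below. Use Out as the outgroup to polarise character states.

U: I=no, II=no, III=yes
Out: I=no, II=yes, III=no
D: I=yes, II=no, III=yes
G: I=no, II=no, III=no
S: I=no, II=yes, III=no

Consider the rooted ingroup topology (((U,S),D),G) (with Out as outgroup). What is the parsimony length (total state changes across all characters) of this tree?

Map each character onto (((U,S),D),G) (rooted by Out) and count the minimum state changes it requires (Fitch parsimony):
I: 1; II: 2; III: 2.
Total tree length = 5.

5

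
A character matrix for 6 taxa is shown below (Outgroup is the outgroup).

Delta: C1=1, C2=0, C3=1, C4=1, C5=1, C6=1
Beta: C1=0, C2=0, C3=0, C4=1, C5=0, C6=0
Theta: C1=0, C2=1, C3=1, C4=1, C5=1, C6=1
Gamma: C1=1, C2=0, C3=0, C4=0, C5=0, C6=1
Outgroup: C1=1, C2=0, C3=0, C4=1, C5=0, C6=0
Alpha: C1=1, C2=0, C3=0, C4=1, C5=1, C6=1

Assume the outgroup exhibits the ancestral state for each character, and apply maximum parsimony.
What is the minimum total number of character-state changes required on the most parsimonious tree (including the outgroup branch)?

Character polarity is set by the outgroup: the derived state is whichever differs from the outgroup's state, so for C1, C4 the derived state is '0', and for the remaining characters it is '1'.
C1 (state '0') occurs in Beta and Theta but conflicts with the nesting implied by the other characters — most parsimoniously interpreted as homoplasy.
C2 (derived state '1') is unique to Theta (autapomorphy; uninformative for grouping).
Only Delta and Theta show the derived state '1' for C3, supporting them as a clade.
C4 (derived state '0') is unique to Gamma (autapomorphy; uninformative for grouping).
Only Alpha, Delta, and Theta show the derived state '1' for C5, supporting them as a clade.
C6 (derived state '1') is shared by Alpha, Delta, Gamma, and Theta — a synapomorphy uniting that clade.
Most parsimonious ingroup topology: (Beta,((Alpha,(Delta,Theta)),Gamma)).
Changes per character on this tree: C1: 2; C2: 1; C3: 1; C4: 1; C5: 1; C6: 1.
Total = 7.

7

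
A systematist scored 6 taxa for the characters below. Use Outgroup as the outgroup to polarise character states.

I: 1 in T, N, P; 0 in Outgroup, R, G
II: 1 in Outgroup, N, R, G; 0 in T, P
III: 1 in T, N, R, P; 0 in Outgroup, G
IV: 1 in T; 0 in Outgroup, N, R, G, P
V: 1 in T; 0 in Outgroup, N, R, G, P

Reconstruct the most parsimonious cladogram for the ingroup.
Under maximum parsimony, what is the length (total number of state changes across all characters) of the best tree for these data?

5

Character polarity is set by the outgroup: the derived state is whichever differs from the outgroup's state, so for II the derived state is '0', and for the remaining characters it is '1'.
I: derived state '1' in N, P, and T only — synapomorphy for {N, P, T}.
Only P and T show the derived state '0' for II, supporting them as a clade.
Only N, P, R, and T show the derived state '1' for III, supporting them as a clade.
IV (derived state '1') is unique to T (autapomorphy; uninformative for grouping).
V: derived state '1' in T only — an autapomorphy, so it tells us nothing about relationships among taxa.
Most parsimonious ingroup topology: ((((T,P),N),R),G).
Changes per character on this tree: I: 1; II: 1; III: 1; IV: 1; V: 1.
Total = 5.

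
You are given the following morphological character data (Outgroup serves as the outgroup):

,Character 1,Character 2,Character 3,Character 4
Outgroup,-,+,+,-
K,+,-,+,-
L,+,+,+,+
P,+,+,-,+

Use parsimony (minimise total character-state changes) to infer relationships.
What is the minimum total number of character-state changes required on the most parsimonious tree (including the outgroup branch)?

Character polarity is set by the outgroup: the derived state is whichever differs from the outgroup's state, so for Character 2, Character 3 the derived state is '-', and for the remaining characters it is '+'.
All ingroup taxa share the derived state '+' for Character 1; it defines the ingroup but does not resolve relationships within it.
Character 2: derived state '-' in K only — an autapomorphy, so it tells us nothing about relationships among taxa.
Character 3 (derived state '-') is unique to P (autapomorphy; uninformative for grouping).
Character 4 (derived state '+') is shared by L and P — a synapomorphy uniting that clade.
Most parsimonious ingroup topology: (K,(L,P)).
Changes per character on this tree: Character 1: 1; Character 2: 1; Character 3: 1; Character 4: 1.
Total = 4.

4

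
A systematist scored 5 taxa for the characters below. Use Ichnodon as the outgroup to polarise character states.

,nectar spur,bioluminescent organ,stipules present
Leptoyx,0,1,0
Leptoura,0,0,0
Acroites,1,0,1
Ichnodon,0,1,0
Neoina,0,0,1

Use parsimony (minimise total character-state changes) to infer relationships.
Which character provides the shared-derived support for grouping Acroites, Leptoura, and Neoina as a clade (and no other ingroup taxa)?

Character polarity is set by the outgroup: the derived state is whichever differs from the outgroup's state, so for bioluminescent organ the derived state is '0', and for the remaining characters it is '1'.
nectar spur: derived state '1' in Acroites only — an autapomorphy, so it tells us nothing about relationships among taxa.
bioluminescent organ (derived state '0') is shared by Acroites, Leptoura, and Neoina — a synapomorphy uniting that clade.
stipules present: derived state '1' in Acroites and Neoina only — synapomorphy for {Acroites, Neoina}.
Most parsimonious ingroup topology: ((Leptoura,(Neoina,Acroites)),Leptoyx).
The clade {Acroites, Leptoura, Neoina} is supported by bioluminescent organ: its derived state '0' occurs in exactly those taxa and in no other taxon (including the outgroup).

bioluminescent organ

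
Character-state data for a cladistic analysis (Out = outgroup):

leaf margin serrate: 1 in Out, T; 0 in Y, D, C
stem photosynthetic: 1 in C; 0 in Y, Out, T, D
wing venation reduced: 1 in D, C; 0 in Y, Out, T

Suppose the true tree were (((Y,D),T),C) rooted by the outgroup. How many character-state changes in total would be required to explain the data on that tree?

Map each character onto (((Y,D),T),C) (rooted by Out) and count the minimum state changes it requires (Fitch parsimony):
leaf margin serrate: 2; stem photosynthetic: 1; wing venation reduced: 2.
Total tree length = 5.

5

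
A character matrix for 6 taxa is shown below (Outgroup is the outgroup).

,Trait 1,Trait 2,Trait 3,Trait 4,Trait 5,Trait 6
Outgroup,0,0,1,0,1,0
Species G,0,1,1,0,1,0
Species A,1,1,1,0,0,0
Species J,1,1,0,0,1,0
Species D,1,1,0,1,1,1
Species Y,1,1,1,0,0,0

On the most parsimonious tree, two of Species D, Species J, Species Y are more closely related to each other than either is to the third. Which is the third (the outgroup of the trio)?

Character polarity is set by the outgroup: the derived state is whichever differs from the outgroup's state, so for Trait 3, Trait 5 the derived state is '0', and for the remaining characters it is '1'.
Only Species A, Species D, Species J, and Species Y show the derived state '1' for Trait 1, supporting them as a clade.
Trait 2 (derived state '1') is shared by all ingroup taxa — unites the whole ingroup.
Trait 3: derived state '0' in Species D and Species J only — synapomorphy for {Species D, Species J}.
Trait 4: derived state '1' in Species D only — an autapomorphy, so it tells us nothing about relationships among taxa.
Only Species A and Species Y show the derived state '0' for Trait 5, supporting them as a clade.
Trait 6: derived state '1' in Species D only — an autapomorphy, so it tells us nothing about relationships among taxa.
Most parsimonious ingroup topology: (Species G,((Species A,Species Y),(Species J,Species D))).
Species D and Species J share a more recent common ancestor with each other than either does with Species Y, so Species Y is the least closely related of the three.

Species Y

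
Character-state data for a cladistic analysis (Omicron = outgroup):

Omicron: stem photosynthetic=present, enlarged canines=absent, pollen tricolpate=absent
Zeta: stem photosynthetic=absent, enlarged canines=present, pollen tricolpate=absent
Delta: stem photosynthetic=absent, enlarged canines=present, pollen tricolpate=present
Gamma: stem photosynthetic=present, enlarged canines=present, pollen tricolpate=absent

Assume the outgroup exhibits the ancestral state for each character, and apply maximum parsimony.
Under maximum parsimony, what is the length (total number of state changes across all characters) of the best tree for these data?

Character polarity is set by the outgroup: the derived state is whichever differs from the outgroup's state, so for stem photosynthetic the derived state is 'absent', and for the remaining characters it is 'present'.
stem photosynthetic (derived state 'absent') is shared by Delta and Zeta — a synapomorphy uniting that clade.
All ingroup taxa share the derived state 'present' for enlarged canines; it defines the ingroup but does not resolve relationships within it.
pollen tricolpate: derived state 'present' in Delta only — an autapomorphy, so it tells us nothing about relationships among taxa.
Most parsimonious ingroup topology: ((Zeta,Delta),Gamma).
Changes per character on this tree: stem photosynthetic: 1; enlarged canines: 1; pollen tricolpate: 1.
Total = 3.

3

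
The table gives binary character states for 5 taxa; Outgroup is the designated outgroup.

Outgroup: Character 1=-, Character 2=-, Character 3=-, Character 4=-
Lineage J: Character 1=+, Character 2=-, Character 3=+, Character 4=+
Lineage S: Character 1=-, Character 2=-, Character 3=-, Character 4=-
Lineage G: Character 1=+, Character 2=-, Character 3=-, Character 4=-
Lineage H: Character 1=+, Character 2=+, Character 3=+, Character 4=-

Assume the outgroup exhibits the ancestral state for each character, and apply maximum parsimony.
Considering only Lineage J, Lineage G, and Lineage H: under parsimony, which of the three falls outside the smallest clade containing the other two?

Lineage G

The outgroup has state '-' for every character, so '+' is the derived state throughout.
Character 1: derived state '+' in Lineage G, Lineage H, and Lineage J only — synapomorphy for {Lineage G, Lineage H, Lineage J}.
Character 2 (derived state '+') is unique to Lineage H (autapomorphy; uninformative for grouping).
Character 3 (derived state '+') is shared by Lineage H and Lineage J — a synapomorphy uniting that clade.
Character 4: derived state '+' in Lineage J only — an autapomorphy, so it tells us nothing about relationships among taxa.
Most parsimonious ingroup topology: (((Lineage J,Lineage H),Lineage G),Lineage S).
Lineage J and Lineage H share a more recent common ancestor with each other than either does with Lineage G, so Lineage G is the least closely related of the three.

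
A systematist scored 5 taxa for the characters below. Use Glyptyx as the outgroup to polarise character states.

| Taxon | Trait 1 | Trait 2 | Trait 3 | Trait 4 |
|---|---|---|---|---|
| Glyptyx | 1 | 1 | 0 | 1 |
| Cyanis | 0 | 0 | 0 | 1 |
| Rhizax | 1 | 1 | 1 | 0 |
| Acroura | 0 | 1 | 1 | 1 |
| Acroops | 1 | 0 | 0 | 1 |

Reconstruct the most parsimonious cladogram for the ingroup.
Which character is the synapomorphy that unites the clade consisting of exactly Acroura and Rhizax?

Character polarity is set by the outgroup: the derived state is whichever differs from the outgroup's state, so for Trait 1, Trait 2, Trait 4 the derived state is '0', and for the remaining characters it is '1'.
Trait 1 groups Acroura and Cyanis, which is incompatible with the clades supported by the remaining characters; treating it as convergent (homoplasy) costs fewer steps than any alternative tree.
Trait 2: derived state '0' in Acroops and Cyanis only — synapomorphy for {Acroops, Cyanis}.
Trait 3 (derived state '1') is shared by Acroura and Rhizax — a synapomorphy uniting that clade.
Trait 4 (derived state '0') is unique to Rhizax (autapomorphy; uninformative for grouping).
Most parsimonious ingroup topology: ((Cyanis,Acroops),(Rhizax,Acroura)).
The clade {Acroura, Rhizax} is supported by Trait 3: its derived state '1' occurs in exactly those taxa and in no other taxon (including the outgroup).

Trait 3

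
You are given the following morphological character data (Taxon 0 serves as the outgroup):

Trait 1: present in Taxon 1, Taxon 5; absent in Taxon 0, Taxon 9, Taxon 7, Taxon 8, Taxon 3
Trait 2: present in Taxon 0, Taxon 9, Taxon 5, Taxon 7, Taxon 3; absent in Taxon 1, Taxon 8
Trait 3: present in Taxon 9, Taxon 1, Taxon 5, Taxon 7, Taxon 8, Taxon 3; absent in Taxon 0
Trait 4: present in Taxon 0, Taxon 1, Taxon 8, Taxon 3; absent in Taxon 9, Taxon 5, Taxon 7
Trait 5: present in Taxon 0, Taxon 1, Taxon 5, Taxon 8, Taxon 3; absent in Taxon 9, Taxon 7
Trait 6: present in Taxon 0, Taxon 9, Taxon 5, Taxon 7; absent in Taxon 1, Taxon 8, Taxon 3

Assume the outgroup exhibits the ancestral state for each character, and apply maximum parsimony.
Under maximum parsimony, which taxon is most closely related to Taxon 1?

Taxon 8

Character polarity is set by the outgroup: the derived state is whichever differs from the outgroup's state, so for Trait 2, Trait 4, Trait 5, Trait 6 the derived state is 'absent', and for the remaining characters it is 'present'.
Trait 1 groups Taxon 1 and Taxon 5, which is incompatible with the clades supported by the remaining characters; treating it as convergent (homoplasy) costs fewer steps than any alternative tree.
Only Taxon 1 and Taxon 8 show the derived state 'absent' for Trait 2, supporting them as a clade.
All ingroup taxa share the derived state 'present' for Trait 3; it defines the ingroup but does not resolve relationships within it.
Trait 4 (derived state 'absent') is shared by Taxon 5, Taxon 7, and Taxon 9 — a synapomorphy uniting that clade.
Trait 5: derived state 'absent' in Taxon 7 and Taxon 9 only — synapomorphy for {Taxon 7, Taxon 9}.
Trait 6: derived state 'absent' in Taxon 1, Taxon 3, and Taxon 8 only — synapomorphy for {Taxon 1, Taxon 3, Taxon 8}.
Most parsimonious ingroup topology: (((Taxon 9,Taxon 7),Taxon 5),((Taxon 1,Taxon 8),Taxon 3)).
Taxon 1 and Taxon 8 form a cherry on this tree, so they are sister taxa.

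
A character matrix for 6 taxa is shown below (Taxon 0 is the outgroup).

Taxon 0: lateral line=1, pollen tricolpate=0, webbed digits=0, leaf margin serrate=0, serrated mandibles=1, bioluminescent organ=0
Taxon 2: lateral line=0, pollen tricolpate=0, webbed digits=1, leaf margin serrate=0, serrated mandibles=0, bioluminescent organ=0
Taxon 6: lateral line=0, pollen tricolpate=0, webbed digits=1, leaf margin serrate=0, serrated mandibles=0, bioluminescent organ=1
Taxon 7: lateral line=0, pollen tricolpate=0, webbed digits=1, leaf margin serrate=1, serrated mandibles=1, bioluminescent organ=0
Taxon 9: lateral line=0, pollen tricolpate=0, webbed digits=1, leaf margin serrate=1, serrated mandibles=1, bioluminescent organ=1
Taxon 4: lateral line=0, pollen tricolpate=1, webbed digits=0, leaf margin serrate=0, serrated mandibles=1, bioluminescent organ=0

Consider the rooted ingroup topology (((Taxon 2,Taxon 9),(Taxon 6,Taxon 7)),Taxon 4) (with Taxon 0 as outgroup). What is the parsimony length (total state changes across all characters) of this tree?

Map each character onto (((Taxon 2,Taxon 9),(Taxon 6,Taxon 7)),Taxon 4) (rooted by Taxon 0) and count the minimum state changes it requires (Fitch parsimony):
lateral line: 1; pollen tricolpate: 1; webbed digits: 1; leaf margin serrate: 2; serrated mandibles: 2; bioluminescent organ: 2.
Total tree length = 9.

9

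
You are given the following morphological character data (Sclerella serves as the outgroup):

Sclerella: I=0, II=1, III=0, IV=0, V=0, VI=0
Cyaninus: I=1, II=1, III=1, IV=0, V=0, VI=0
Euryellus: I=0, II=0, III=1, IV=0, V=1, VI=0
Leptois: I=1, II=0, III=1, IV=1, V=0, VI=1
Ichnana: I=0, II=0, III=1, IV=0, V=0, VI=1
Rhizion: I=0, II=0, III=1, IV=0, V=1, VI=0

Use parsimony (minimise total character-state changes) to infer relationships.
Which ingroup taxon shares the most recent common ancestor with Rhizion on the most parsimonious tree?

Character polarity is set by the outgroup: the derived state is whichever differs from the outgroup's state, so for II the derived state is '0', and for the remaining characters it is '1'.
I (state '1') occurs in Cyaninus and Leptois but conflicts with the nesting implied by the other characters — most parsimoniously interpreted as homoplasy.
II (derived state '0') is shared by Euryellus, Ichnana, Leptois, and Rhizion — a synapomorphy uniting that clade.
All ingroup taxa share the derived state '1' for III; it defines the ingroup but does not resolve relationships within it.
IV: derived state '1' in Leptois only — an autapomorphy, so it tells us nothing about relationships among taxa.
V: derived state '1' in Euryellus and Rhizion only — synapomorphy for {Euryellus, Rhizion}.
VI: derived state '1' in Ichnana and Leptois only — synapomorphy for {Ichnana, Leptois}.
Most parsimonious ingroup topology: (Cyaninus,((Euryellus,Rhizion),(Leptois,Ichnana))).
Rhizion and Euryellus form a cherry on this tree, so they are sister taxa.

Euryellus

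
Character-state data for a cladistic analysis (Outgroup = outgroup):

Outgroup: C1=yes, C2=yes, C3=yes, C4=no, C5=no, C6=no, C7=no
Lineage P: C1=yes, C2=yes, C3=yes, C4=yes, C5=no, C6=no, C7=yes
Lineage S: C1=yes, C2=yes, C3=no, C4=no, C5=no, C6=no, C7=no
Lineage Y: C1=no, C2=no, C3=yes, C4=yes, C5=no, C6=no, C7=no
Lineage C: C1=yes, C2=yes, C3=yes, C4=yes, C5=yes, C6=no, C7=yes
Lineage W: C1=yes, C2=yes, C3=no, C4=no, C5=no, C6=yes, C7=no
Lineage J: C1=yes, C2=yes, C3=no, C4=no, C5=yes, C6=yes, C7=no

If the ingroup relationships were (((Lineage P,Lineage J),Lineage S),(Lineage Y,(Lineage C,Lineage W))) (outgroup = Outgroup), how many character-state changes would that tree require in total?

Map each character onto (((Lineage P,Lineage J),Lineage S),(Lineage Y,(Lineage C,Lineage W))) (rooted by Outgroup) and count the minimum state changes it requires (Fitch parsimony):
C1: 1; C2: 1; C3: 3; C4: 3; C5: 2; C6: 2; C7: 2.
Total tree length = 14.

14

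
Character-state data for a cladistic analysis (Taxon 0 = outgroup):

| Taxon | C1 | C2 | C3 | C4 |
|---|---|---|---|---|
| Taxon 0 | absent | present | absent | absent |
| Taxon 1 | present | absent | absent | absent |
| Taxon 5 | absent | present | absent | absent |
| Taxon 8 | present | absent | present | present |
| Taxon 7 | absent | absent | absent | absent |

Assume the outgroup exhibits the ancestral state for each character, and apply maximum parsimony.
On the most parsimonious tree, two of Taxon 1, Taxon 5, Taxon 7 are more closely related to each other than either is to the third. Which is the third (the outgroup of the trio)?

Character polarity is set by the outgroup: the derived state is whichever differs from the outgroup's state, so for C2 the derived state is 'absent', and for the remaining characters it is 'present'.
C1: derived state 'present' in Taxon 1 and Taxon 8 only — synapomorphy for {Taxon 1, Taxon 8}.
C2 (derived state 'absent') is shared by Taxon 1, Taxon 7, and Taxon 8 — a synapomorphy uniting that clade.
C3: derived state 'present' in Taxon 8 only — an autapomorphy, so it tells us nothing about relationships among taxa.
C4 (derived state 'present') is unique to Taxon 8 (autapomorphy; uninformative for grouping).
Most parsimonious ingroup topology: (((Taxon 1,Taxon 8),Taxon 7),Taxon 5).
Taxon 1 and Taxon 7 share a more recent common ancestor with each other than either does with Taxon 5, so Taxon 5 is the least closely related of the three.

Taxon 5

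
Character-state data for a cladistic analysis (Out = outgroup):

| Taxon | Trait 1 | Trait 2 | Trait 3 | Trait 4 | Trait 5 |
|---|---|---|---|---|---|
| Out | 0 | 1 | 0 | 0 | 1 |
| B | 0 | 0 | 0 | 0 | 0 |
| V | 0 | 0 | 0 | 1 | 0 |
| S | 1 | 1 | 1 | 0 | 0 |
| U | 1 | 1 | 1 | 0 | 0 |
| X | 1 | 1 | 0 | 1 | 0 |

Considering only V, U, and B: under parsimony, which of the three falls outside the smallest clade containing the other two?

Character polarity is set by the outgroup: the derived state is whichever differs from the outgroup's state, so for Trait 2, Trait 5 the derived state is '0', and for the remaining characters it is '1'.
Trait 1 (derived state '1') is shared by S, U, and X — a synapomorphy uniting that clade.
Only B and V show the derived state '0' for Trait 2, supporting them as a clade.
Only S and U show the derived state '1' for Trait 3, supporting them as a clade.
Trait 4 groups V and X, which is incompatible with the clades supported by the remaining characters; treating it as convergent (homoplasy) costs fewer steps than any alternative tree.
All ingroup taxa share the derived state '0' for Trait 5; it defines the ingroup but does not resolve relationships within it.
Most parsimonious ingroup topology: ((B,V),((S,U),X)).
V and B share a more recent common ancestor with each other than either does with U, so U is the least closely related of the three.

U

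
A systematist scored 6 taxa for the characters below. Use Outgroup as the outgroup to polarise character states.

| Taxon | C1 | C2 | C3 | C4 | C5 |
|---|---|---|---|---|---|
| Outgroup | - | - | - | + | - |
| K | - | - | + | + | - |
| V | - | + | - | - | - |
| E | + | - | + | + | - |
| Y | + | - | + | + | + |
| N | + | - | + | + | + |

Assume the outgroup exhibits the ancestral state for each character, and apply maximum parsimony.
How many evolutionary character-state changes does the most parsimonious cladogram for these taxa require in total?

Character polarity is set by the outgroup: the derived state is whichever differs from the outgroup's state, so for C4 the derived state is '-', and for the remaining characters it is '+'.
C1 (derived state '+') is shared by E, N, and Y — a synapomorphy uniting that clade.
C2: derived state '+' in V only — an autapomorphy, so it tells us nothing about relationships among taxa.
Only E, K, N, and Y show the derived state '+' for C3, supporting them as a clade.
C4 (derived state '-') is unique to V (autapomorphy; uninformative for grouping).
Only N and Y show the derived state '+' for C5, supporting them as a clade.
Most parsimonious ingroup topology: ((K,(E,(Y,N))),V).
Changes per character on this tree: C1: 1; C2: 1; C3: 1; C4: 1; C5: 1.
Total = 5.

5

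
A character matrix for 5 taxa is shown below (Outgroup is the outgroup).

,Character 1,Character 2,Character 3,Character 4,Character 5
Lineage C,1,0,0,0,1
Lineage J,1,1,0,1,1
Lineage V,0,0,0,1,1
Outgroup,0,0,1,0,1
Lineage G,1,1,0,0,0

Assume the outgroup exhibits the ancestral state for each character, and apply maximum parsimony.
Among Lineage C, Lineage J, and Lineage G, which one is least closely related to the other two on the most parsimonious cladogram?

Lineage C

Character polarity is set by the outgroup: the derived state is whichever differs from the outgroup's state, so for Character 3, Character 5 the derived state is '0', and for the remaining characters it is '1'.
Character 1 (derived state '1') is shared by Lineage C, Lineage G, and Lineage J — a synapomorphy uniting that clade.
Only Lineage G and Lineage J show the derived state '1' for Character 2, supporting them as a clade.
All ingroup taxa share the derived state '0' for Character 3; it defines the ingroup but does not resolve relationships within it.
Character 4 groups Lineage J and Lineage V, which is incompatible with the clades supported by the remaining characters; treating it as convergent (homoplasy) costs fewer steps than any alternative tree.
Character 5 (derived state '0') is unique to Lineage G (autapomorphy; uninformative for grouping).
Most parsimonious ingroup topology: ((Lineage C,(Lineage J,Lineage G)),Lineage V).
Lineage G and Lineage J share a more recent common ancestor with each other than either does with Lineage C, so Lineage C is the least closely related of the three.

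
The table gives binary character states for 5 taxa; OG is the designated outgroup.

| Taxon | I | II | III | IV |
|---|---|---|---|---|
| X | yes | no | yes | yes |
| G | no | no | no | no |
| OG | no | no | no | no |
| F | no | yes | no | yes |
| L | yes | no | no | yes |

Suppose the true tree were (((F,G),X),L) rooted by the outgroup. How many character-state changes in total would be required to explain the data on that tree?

Map each character onto (((F,G),X),L) (rooted by OG) and count the minimum state changes it requires (Fitch parsimony):
I: 2; II: 1; III: 1; IV: 2.
Total tree length = 6.

6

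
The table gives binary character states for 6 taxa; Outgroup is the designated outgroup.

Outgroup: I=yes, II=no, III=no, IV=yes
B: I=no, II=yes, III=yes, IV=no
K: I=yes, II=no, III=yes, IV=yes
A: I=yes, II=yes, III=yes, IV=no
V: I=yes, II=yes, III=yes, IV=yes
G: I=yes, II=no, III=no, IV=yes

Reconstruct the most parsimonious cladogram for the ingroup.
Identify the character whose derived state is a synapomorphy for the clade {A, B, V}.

Character polarity is set by the outgroup: the derived state is whichever differs from the outgroup's state, so for I, IV the derived state is 'no', and for the remaining characters it is 'yes'.
I: derived state 'no' in B only — an autapomorphy, so it tells us nothing about relationships among taxa.
II (derived state 'yes') is shared by A, B, and V — a synapomorphy uniting that clade.
III: derived state 'yes' in A, B, K, and V only — synapomorphy for {A, B, K, V}.
Only A and B show the derived state 'no' for IV, supporting them as a clade.
Most parsimonious ingroup topology: ((((B,A),V),K),G).
The clade {A, B, V} is supported by II: its derived state 'yes' occurs in exactly those taxa and in no other taxon (including the outgroup).

II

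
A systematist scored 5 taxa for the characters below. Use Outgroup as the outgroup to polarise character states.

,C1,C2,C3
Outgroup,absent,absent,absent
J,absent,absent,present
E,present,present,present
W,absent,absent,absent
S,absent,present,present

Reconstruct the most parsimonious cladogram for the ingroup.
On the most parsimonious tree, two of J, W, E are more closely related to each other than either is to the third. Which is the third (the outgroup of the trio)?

W

The outgroup has state 'absent' for every character, so 'present' is the derived state throughout.
C1: derived state 'present' in E only — an autapomorphy, so it tells us nothing about relationships among taxa.
C2 (derived state 'present') is shared by E and S — a synapomorphy uniting that clade.
C3: derived state 'present' in E, J, and S only — synapomorphy for {E, J, S}.
Most parsimonious ingroup topology: ((J,(E,S)),W).
J and E share a more recent common ancestor with each other than either does with W, so W is the least closely related of the three.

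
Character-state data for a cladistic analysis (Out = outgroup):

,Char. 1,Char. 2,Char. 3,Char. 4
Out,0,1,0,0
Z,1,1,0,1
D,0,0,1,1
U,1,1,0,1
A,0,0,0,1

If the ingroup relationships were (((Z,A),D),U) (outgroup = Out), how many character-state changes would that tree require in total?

Map each character onto (((Z,A),D),U) (rooted by Out) and count the minimum state changes it requires (Fitch parsimony):
Char. 1: 2; Char. 2: 2; Char. 3: 1; Char. 4: 1.
Total tree length = 6.

6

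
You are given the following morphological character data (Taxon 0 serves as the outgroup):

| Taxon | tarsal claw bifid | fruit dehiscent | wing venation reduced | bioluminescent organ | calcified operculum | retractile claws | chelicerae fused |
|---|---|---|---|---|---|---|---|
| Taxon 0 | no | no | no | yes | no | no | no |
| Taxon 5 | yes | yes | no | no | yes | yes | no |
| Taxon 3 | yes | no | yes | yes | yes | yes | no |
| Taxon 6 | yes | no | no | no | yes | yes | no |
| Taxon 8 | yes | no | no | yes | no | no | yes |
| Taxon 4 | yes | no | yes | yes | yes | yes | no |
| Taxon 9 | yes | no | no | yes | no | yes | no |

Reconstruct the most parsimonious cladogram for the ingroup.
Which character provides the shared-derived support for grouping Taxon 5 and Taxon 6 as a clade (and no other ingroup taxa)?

bioluminescent organ

Character polarity is set by the outgroup: the derived state is whichever differs from the outgroup's state, so for bioluminescent organ the derived state is 'no', and for the remaining characters it is 'yes'.
tarsal claw bifid (derived state 'yes') is shared by all ingroup taxa — unites the whole ingroup.
fruit dehiscent (derived state 'yes') is unique to Taxon 5 (autapomorphy; uninformative for grouping).
Only Taxon 3 and Taxon 4 show the derived state 'yes' for wing venation reduced, supporting them as a clade.
Only Taxon 5 and Taxon 6 show the derived state 'no' for bioluminescent organ, supporting them as a clade.
Only Taxon 3, Taxon 4, Taxon 5, and Taxon 6 show the derived state 'yes' for calcified operculum, supporting them as a clade.
retractile claws: derived state 'yes' in Taxon 3, Taxon 4, Taxon 5, Taxon 6, and Taxon 9 only — synapomorphy for {Taxon 3, Taxon 4, Taxon 5, Taxon 6, Taxon 9}.
chelicerae fused (derived state 'yes') is unique to Taxon 8 (autapomorphy; uninformative for grouping).
Most parsimonious ingroup topology: ((((Taxon 5,Taxon 6),(Taxon 3,Taxon 4)),Taxon 9),Taxon 8).
The clade {Taxon 5, Taxon 6} is supported by bioluminescent organ: its derived state 'no' occurs in exactly those taxa and in no other taxon (including the outgroup).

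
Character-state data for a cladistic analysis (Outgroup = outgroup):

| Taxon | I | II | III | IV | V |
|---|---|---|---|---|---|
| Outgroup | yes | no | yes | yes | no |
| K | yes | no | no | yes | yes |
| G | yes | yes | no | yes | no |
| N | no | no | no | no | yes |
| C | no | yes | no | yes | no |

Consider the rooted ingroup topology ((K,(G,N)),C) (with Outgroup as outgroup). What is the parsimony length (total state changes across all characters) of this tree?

8

Map each character onto ((K,(G,N)),C) (rooted by Outgroup) and count the minimum state changes it requires (Fitch parsimony):
I: 2; II: 2; III: 1; IV: 1; V: 2.
Total tree length = 8.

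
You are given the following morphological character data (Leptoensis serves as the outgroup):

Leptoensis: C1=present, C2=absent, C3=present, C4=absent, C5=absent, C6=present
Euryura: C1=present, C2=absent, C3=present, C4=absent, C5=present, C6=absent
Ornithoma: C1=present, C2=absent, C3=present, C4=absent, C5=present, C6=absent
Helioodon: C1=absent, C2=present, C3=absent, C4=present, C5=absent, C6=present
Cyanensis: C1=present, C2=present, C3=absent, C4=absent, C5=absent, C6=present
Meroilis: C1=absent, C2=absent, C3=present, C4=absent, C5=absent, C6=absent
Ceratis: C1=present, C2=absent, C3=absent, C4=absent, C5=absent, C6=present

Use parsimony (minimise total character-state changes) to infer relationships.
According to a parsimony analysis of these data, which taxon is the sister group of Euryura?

Ornithoma

Character polarity is set by the outgroup: the derived state is whichever differs from the outgroup's state, so for C1, C3, C6 the derived state is 'absent', and for the remaining characters it is 'present'.
C1 (state 'absent') occurs in Helioodon and Meroilis but conflicts with the nesting implied by the other characters — most parsimoniously interpreted as homoplasy.
C2 (derived state 'present') is shared by Cyanensis and Helioodon — a synapomorphy uniting that clade.
Only Ceratis, Cyanensis, and Helioodon show the derived state 'absent' for C3, supporting them as a clade.
C4: derived state 'present' in Helioodon only — an autapomorphy, so it tells us nothing about relationships among taxa.
C5: derived state 'present' in Euryura and Ornithoma only — synapomorphy for {Euryura, Ornithoma}.
C6: derived state 'absent' in Euryura, Meroilis, and Ornithoma only — synapomorphy for {Euryura, Meroilis, Ornithoma}.
Most parsimonious ingroup topology: (((Euryura,Ornithoma),Meroilis),((Helioodon,Cyanensis),Ceratis)).
Euryura and Ornithoma form a cherry on this tree, so they are sister taxa.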